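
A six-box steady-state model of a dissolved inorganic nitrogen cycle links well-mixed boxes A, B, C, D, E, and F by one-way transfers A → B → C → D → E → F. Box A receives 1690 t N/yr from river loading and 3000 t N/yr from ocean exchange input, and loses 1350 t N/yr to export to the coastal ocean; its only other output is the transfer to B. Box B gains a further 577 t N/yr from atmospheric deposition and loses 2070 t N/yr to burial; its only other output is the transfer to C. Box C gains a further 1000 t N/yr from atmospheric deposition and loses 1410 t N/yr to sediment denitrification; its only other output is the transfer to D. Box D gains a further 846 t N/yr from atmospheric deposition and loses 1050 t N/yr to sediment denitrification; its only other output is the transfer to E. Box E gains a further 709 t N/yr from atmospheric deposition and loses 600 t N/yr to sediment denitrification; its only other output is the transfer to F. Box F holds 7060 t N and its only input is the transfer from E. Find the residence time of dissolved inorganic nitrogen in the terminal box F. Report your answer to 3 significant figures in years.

Box A: F(A→B) = (1690 + 3000) − 1350 = 3340.0 t N/yr.
Box B: F(B→C) = (3340.0 + 577) − 2070 = 1847.0 t N/yr.
Box C: F(C→D) = (1847.0 + 1000) − 1410 = 1437.0 t N/yr.
Box D: F(D→E) = (1437.0 + 846) − 1050 = 1233.0 t N/yr.
Box E: F(E→F) = (1233.0 + 709) − 600 = 1342.0 t N/yr.
Box F throughput = its input = 1342.0 t N/yr; τ = 7060 / 1342.0 = 5.261 yr.

5.26 yr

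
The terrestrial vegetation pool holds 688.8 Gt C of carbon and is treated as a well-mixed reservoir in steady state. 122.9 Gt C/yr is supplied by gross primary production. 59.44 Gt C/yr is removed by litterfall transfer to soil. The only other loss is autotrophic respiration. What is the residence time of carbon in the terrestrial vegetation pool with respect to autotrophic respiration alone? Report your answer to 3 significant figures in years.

10.9 yr

At steady state ΣF_in = ΣF_out.
ΣF_in = 122.90 Gt C/yr.
Autotrophic respiration flux = ΣF_in − (59.44) = 122.90 − 59.44 = 63.46 Gt C/yr.
τ = M / F = 688.8 / 63.46 = 10.85 yr.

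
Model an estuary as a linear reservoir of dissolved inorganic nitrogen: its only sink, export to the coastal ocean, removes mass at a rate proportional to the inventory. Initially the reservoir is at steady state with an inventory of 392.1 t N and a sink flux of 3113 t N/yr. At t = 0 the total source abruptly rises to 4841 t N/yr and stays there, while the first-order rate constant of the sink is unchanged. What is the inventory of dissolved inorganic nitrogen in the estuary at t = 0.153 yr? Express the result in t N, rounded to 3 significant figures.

545 t N

τ = M₀/F₀ = 392.1/3113 = 0.1260 yr; rate constant k = 1/τ.
New steady state M_∞ = F₁/k = F₁·τ = 4841 × 0.1260 = 609.75 t N.
M(t) = M_∞ + (M₀ − M_∞)·e^(−t/τ); t/τ = 0.153/0.1260 = 1.215, so e^(−t/τ) = 0.2968.
M(t) = 609.75 − 217.7 × 0.2968 = 545.15 t N.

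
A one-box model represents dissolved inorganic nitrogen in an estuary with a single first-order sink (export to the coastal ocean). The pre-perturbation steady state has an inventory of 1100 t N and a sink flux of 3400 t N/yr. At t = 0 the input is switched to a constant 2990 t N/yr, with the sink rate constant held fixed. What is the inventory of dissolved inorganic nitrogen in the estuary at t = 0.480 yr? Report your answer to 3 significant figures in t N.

997 t N

τ = M₀/F₀ = 1100/3400 = 0.3235 yr; rate constant k = 1/τ.
New steady state M_∞ = F₁/k = F₁·τ = 2990 × 0.3235 = 967.35 t N.
M(t) = M_∞ + (M₀ − M_∞)·e^(−t/τ); t/τ = 0.480/0.3235 = 1.484, so e^(−t/τ) = 0.2268.
M(t) = 967.35 + 132.6 × 0.2268 = 997.44 t N.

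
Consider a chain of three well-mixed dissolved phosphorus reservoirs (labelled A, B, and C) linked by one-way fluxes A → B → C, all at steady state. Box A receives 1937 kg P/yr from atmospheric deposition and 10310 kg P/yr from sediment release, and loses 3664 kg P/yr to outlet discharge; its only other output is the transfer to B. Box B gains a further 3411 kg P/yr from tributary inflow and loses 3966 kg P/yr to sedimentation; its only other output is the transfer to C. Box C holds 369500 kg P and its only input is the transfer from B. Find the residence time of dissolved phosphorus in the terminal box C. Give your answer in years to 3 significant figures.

46.0 yr

Box A: F(A→B) = (1937 + 10310) − 3664 = 8583.0 kg P/yr.
Box B: F(B→C) = (8583.0 + 3411) − 3966 = 8028.0 kg P/yr.
Box C throughput = its input = 8028.0 kg P/yr; τ = 369500 / 8028.0 = 46.03 yr.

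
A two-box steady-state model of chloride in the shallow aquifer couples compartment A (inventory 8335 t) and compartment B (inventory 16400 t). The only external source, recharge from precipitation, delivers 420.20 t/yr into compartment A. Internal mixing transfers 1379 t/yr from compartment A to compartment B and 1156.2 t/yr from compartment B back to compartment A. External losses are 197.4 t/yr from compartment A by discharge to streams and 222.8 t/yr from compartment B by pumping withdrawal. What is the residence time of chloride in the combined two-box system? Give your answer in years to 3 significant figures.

58.9 yr

Residence time in the combined system uses the total inventory and the total *external* removal — internal exchanges between the two boxes cancel.
M_total = 8335 + 16400 = 24735 t.
ΣF_external_out = 197.4 + 222.8 = 420.20 t/yr.
τ = M_total / ΣF_ext = 24735 / 420.20 = 58.86 yr.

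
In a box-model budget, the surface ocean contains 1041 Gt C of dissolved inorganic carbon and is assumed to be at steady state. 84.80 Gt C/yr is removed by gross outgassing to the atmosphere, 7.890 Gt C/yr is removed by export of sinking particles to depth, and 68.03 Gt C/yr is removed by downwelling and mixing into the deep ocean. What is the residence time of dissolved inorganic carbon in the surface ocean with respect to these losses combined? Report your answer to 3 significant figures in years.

Total removal = 84.80 + 7.890 + 68.03 = 160.72 Gt C/yr.
τ = M / ΣF_out = 1041 / 160.72 = 6.477 yr.

6.48 yr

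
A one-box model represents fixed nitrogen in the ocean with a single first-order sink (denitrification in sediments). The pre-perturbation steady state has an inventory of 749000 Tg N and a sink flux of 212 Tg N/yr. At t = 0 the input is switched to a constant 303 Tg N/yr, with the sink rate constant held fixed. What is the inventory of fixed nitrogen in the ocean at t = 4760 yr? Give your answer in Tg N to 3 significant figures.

987000 Tg N

The sink rate constant is k = F₀/M₀ = 212/749000 = 0.0002830 yr⁻¹.
Solving dM/dt = F₁ − kM with M(0) = M₀ gives M(t) = F₁/k + (M₀ − F₁/k)·e^(−kt).
F₁/k = 303/0.0002830 = 1.0705×10^6 Tg N; kt = 0.0002830 × 4760 = 1.347, e^(−kt) = 0.2599.
M(4760) = 1.0705×10^6 + (749000 − 1.0705×10^6) × 0.2599 = 1.0705×10^6 − 83570 = 986930 Tg N.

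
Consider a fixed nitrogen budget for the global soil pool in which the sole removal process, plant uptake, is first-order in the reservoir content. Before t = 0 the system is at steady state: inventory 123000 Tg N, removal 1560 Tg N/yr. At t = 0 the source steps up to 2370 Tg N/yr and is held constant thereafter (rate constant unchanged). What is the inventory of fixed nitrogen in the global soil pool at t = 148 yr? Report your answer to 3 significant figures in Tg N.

Residence time τ = M₀/F₀ = 78.85 yr. The eventual steady state is M_∞ = M₀·(F₁/F₀) = 123000 × 2370/1560 = 186870 Tg N.
The anomaly ΔM(t) = M(t) − M_∞ decays as ΔM₀·e^(−t/τ) with ΔM₀ = 123000 − 186870 = −63870 Tg N.
At t = 148 yr, e^(−t/τ) = e^(−1.877) = 0.1530, so ΔM = −9774 Tg N and M = 186870 − 9774 = 177090 Tg N.

177000 Tg N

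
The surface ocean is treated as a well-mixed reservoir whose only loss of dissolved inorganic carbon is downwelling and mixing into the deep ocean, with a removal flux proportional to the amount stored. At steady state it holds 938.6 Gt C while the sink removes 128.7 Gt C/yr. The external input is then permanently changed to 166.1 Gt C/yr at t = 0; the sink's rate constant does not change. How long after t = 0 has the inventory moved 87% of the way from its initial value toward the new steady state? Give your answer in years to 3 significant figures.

τ = M₀/F₀ = 938.6/128.7 = 7.293 yr.
The remaining gap fraction is e^(−t/τ); 87% covered ⇒ e^(−t/τ) = 0.130.
t = −τ ln(0.130) = 7.293 × 2.040 = 14.88 yr.

14.9 yr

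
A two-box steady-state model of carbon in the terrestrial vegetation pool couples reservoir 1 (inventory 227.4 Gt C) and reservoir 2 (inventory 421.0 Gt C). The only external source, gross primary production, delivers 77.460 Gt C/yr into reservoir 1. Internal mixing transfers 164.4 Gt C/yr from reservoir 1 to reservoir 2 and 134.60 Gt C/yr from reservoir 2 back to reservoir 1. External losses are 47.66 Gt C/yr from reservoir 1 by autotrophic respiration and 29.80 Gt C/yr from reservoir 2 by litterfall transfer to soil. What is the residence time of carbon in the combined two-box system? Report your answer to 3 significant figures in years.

Residence time in the combined system uses the total inventory and the total *external* removal — internal exchanges between the two boxes cancel.
M_total = 227.4 + 421.0 = 648.40 Gt C.
ΣF_external_out = 47.66 + 29.80 = 77.460 Gt C/yr.
τ = M_total / ΣF_ext = 648.40 / 77.460 = 8.371 yr.

8.37 yr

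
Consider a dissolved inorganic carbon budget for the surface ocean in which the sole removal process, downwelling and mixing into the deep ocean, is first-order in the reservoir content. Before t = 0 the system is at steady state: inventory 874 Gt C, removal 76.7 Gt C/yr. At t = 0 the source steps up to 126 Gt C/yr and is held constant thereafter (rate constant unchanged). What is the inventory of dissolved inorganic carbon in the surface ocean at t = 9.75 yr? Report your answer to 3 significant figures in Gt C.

The sink rate constant is k = F₀/M₀ = 76.7/874 = 0.08776 yr⁻¹.
Solving dM/dt = F₁ − kM with M(0) = M₀ gives M(t) = F₁/k + (M₀ − F₁/k)·e^(−kt).
F₁/k = 126/0.08776 = 1435.8 Gt C; kt = 0.08776 × 9.75 = 0.8556, e^(−kt) = 0.4250.
M(9.75) = 1435.8 + (874 − 1435.8) × 0.4250 = 1435.8 − 238.8 = 1197.0 Gt C.

1200 Gt C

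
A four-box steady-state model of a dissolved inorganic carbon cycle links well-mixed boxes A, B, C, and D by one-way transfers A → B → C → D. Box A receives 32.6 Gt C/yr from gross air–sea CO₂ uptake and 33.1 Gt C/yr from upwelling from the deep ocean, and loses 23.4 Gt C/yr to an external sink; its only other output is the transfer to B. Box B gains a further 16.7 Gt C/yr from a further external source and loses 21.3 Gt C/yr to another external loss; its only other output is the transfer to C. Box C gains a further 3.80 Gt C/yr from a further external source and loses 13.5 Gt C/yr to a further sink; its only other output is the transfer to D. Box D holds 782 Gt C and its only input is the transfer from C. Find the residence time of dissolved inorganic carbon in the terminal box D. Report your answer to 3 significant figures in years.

Box A: F(A→B) = (32.6 + 33.1) − 23.4 = 42.300 Gt C/yr.
Box B: F(B→C) = (42.300 + 16.7) − 21.3 = 37.700 Gt C/yr.
Box C: F(C→D) = (37.700 + 3.80) − 13.5 = 28.000 Gt C/yr.
Box D throughput = its input = 28.000 Gt C/yr; τ = 782 / 28.000 = 27.93 yr.

27.9 yr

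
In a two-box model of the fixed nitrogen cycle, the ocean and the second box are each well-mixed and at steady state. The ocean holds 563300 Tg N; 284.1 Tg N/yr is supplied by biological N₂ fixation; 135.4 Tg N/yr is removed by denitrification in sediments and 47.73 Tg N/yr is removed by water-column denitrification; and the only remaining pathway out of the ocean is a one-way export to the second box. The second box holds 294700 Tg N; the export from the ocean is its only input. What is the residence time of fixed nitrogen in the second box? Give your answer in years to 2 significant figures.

Balance the ocean: ΣF_in = 284.10 Tg N/yr.
Export to the second box = ΣF_in − (135.4 + 47.73) = 100.97 Tg N/yr.
At steady state the output of the second box equals its input, 100.97 Tg N/yr.
τ = M / F = 294700 / 100.97 = 2919 yr.

2900 yr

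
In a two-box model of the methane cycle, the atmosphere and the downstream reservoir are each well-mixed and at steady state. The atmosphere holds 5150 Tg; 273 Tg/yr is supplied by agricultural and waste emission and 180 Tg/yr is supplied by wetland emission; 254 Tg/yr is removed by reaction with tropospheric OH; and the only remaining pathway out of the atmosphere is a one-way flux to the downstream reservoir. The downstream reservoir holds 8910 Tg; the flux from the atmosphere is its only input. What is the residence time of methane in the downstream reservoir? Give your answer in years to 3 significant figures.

Balance the atmosphere: ΣF_in = 273 + 180 = 453.00 Tg/yr.
Flux to the downstream reservoir = ΣF_in − (254) = 199.00 Tg/yr.
At steady state the output of the downstream reservoir equals its input, 199.00 Tg/yr.
τ = M / F = 8910 / 199.00 = 44.77 yr.

44.8 yr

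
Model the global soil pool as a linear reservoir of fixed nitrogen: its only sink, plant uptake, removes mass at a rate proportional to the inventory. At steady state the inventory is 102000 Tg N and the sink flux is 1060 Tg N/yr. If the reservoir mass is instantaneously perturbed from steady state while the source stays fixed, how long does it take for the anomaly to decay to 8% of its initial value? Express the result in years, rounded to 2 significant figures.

For a linear reservoir the anomaly decays as exp(−t/τ) with τ = M/F = 102000/1060 = 96.23 yr.
exp(−t/τ) = 0.08 ⇒ t = −τ ln(0.08) = 96.23 × 2.526 = 243.0 yr.

240 yr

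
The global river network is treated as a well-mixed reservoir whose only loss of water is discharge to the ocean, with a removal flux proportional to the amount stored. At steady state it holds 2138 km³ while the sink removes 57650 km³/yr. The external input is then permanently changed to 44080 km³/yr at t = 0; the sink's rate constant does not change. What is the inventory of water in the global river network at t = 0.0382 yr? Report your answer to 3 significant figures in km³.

1810 km³

τ = M₀/F₀ = 2138/57650 = 0.03709 yr; rate constant k = 1/τ.
New steady state M_∞ = F₁/k = F₁·τ = 44080 × 0.03709 = 1634.7 km³.
M(t) = M_∞ + (M₀ − M_∞)·e^(−t/τ); t/τ = 0.0382/0.03709 = 1.030, so e^(−t/τ) = 0.3570.
M(t) = 1634.7 + 503.3 × 0.3570 = 1814.4 km³.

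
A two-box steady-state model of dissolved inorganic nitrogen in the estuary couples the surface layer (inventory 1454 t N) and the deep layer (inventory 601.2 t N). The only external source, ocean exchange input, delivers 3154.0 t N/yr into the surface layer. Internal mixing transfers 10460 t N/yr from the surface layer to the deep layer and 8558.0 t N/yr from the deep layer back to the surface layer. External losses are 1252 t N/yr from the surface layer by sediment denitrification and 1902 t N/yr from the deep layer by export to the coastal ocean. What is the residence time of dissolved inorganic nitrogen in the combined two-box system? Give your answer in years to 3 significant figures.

For the system as a whole, the A↔B exchange is internal and contributes nothing to the throughput; only the external sinks remove mass.
M_total = 1454 + 601.2 = 2055.2 t N.
ΣF_external_out = 1252 + 1902 = 3154.0 t N/yr.
τ = M_total / ΣF_ext = 2055.2 / 3154.0 = 0.6516 yr.

0.652 yr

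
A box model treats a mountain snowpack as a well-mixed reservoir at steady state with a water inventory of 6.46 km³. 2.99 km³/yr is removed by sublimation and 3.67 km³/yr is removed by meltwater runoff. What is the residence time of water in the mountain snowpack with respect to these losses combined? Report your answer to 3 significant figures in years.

0.970 yr

Total removal = 2.990 + 3.670 = 6.6600 km³/yr.
τ = M / ΣF_out = 6.46 / 6.6600 = 0.9700 yr.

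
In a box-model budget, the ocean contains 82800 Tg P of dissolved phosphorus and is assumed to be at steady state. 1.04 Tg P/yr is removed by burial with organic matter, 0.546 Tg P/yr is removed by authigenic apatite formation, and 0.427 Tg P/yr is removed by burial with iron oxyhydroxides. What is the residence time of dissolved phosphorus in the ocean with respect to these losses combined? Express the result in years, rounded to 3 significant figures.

Total removal = 1.040 + 0.5460 + 0.4270 = 2.0130 Tg P/yr.
τ = M / ΣF_out = 82800 / 2.0130 = 41130 yr.

41100 yr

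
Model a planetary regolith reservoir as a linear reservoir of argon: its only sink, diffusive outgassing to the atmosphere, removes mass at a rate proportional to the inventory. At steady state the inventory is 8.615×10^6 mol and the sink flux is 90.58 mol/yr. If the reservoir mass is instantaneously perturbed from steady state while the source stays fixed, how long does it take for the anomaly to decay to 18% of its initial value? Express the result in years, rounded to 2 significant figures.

160000 yr

For a linear reservoir the anomaly decays as exp(−t/τ) with τ = M/F = 8.615×10^6/90.58 = 95110 yr.
exp(−t/τ) = 0.18 ⇒ t = −τ ln(0.18) = 95110 × 1.715 = 163100 yr.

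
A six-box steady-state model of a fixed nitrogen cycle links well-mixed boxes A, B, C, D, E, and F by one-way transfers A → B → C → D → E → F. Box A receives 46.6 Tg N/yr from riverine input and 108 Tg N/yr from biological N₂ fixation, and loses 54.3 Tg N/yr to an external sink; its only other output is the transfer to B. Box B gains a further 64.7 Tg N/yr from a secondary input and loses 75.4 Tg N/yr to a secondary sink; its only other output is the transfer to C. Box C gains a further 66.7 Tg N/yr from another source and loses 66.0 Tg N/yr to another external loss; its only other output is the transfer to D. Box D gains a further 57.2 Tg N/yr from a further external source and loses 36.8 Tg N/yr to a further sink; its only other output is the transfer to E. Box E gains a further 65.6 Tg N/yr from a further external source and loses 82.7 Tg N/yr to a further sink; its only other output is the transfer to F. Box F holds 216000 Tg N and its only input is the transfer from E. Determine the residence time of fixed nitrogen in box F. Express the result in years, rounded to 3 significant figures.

2310 yr

Box A: F(A→B) = (46.6 + 108) − 54.3 = 100.30 Tg N/yr.
Box B: F(B→C) = (100.30 + 64.7) − 75.4 = 89.600 Tg N/yr.
Box C: F(C→D) = (89.600 + 66.7) − 66.0 = 90.300 Tg N/yr.
Box D: F(D→E) = (90.300 + 57.2) − 36.8 = 110.70 Tg N/yr.
Box E: F(E→F) = (110.70 + 65.6) − 82.7 = 93.600 Tg N/yr.
Box F throughput = its input = 93.600 Tg N/yr; τ = 216000 / 93.600 = 2308 yr.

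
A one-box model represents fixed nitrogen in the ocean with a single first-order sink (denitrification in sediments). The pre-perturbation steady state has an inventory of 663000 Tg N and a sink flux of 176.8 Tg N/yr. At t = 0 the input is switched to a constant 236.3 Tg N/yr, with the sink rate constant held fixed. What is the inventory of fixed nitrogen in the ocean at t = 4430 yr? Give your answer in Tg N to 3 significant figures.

818000 Tg N

The sink rate constant is k = F₀/M₀ = 176.8/663000 = 0.0002667 yr⁻¹.
Solving dM/dt = F₁ − kM with M(0) = M₀ gives M(t) = F₁/k + (M₀ − F₁/k)·e^(−kt).
F₁/k = 236.3/0.0002667 = 886120 Tg N; kt = 0.0002667 × 4430 = 1.181, e^(−kt) = 0.3069.
M(4430) = 886120 + (663000 − 886120) × 0.3069 = 886120 − 68470 = 817650 Tg N.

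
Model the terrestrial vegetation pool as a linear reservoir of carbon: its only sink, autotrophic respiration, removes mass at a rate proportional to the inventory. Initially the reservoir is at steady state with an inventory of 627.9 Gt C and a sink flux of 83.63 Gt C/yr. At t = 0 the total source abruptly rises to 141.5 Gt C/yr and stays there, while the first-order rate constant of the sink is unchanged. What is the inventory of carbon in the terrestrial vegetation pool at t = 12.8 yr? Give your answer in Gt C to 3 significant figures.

τ = M₀/F₀ = 627.9/83.63 = 7.508 yr; rate constant k = 1/τ.
New steady state M_∞ = F₁/k = F₁·τ = 141.5 × 7.508 = 1062.4 Gt C.
M(t) = M_∞ + (M₀ − M_∞)·e^(−t/τ); t/τ = 12.8/7.508 = 1.705, so e^(−t/τ) = 0.1818.
M(t) = 1062.4 − 434.5 × 0.1818 = 983.40 Gt C.

983 Gt C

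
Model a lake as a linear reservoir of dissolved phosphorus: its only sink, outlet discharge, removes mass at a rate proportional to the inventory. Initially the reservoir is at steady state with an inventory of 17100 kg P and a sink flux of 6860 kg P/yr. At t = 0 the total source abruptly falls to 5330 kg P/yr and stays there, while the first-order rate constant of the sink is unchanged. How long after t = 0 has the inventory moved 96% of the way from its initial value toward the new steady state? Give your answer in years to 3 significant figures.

τ = M₀/F₀ = 17100/6860 = 2.493 yr.
The remaining gap fraction is e^(−t/τ); 96% covered ⇒ e^(−t/τ) = 0.0400.
t = −τ ln(0.0400) = 2.493 × 3.219 = 8.024 yr.

8.02 yr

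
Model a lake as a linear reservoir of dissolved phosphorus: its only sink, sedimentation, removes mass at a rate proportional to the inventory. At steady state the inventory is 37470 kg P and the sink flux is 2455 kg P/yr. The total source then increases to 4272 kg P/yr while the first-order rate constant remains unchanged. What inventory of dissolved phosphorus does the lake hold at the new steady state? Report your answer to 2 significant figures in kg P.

65000 kg P

Rate constant k = F/M = 2455 / 37470 = 0.06552 yr⁻¹.
At the new steady state, source = k·M_new ⇒ M_new = 4272 / 0.06552 = 65200 kg P.
(Equivalently M_new = M × F_new/F_old = 37470 × 4272/2455.)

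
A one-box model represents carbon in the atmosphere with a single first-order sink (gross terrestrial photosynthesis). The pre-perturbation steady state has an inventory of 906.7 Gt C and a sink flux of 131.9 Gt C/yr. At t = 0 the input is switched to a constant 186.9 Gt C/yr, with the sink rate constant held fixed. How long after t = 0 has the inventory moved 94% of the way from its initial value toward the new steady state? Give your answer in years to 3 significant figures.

19.3 yr

τ = M₀/F₀ = 906.7/131.9 = 6.874 yr.
The remaining gap fraction is e^(−t/τ); 94% covered ⇒ e^(−t/τ) = 0.0600.
t = −τ ln(0.0600) = 6.874 × 2.813 = 19.34 yr.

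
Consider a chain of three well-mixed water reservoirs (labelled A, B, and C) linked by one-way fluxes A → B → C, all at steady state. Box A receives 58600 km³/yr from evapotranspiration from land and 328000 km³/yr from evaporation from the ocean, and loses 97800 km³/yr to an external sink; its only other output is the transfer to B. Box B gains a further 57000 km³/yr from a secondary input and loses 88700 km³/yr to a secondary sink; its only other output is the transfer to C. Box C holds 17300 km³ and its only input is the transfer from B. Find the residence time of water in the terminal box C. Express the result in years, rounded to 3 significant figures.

Box A: F(A→B) = (58600 + 328000) − 97800 = 288800 km³/yr.
Box B: F(B→C) = (288800 + 57000) − 88700 = 257100 km³/yr.
Box C throughput = its input = 257100 km³/yr; τ = 17300 / 257100 = 0.06729 yr.

0.0673 yr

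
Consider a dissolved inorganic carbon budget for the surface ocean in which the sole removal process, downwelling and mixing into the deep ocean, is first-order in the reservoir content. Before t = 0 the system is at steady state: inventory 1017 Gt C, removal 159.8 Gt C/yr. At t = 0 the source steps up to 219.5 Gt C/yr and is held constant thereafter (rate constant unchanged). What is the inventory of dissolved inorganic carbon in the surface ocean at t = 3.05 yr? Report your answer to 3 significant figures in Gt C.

τ = M₀/F₀ = 1017/159.8 = 6.364 yr; rate constant k = 1/τ.
New steady state M_∞ = F₁/k = F₁·τ = 219.5 × 6.364 = 1396.9 Gt C.
M(t) = M_∞ + (M₀ − M_∞)·e^(−t/τ); t/τ = 3.05/6.364 = 0.4792, so e^(−t/τ) = 0.6193.
M(t) = 1396.9 − 379.9 × 0.6193 = 1161.7 Gt C.

1160 Gt C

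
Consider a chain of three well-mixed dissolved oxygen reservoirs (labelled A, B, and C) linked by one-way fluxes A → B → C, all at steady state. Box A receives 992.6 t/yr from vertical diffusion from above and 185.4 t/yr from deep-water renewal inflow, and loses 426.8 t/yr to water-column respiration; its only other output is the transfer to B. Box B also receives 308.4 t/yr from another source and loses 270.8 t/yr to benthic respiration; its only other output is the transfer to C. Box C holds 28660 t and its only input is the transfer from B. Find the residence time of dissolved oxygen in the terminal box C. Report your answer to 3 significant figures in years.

36.3 yr

Box A: F(A→B) = (992.6 + 185.4) − 426.8 = 751.20 t/yr.
Box B: F(B→C) = (751.20 + 308.4) − 270.8 = 788.80 t/yr.
Box C throughput = its input = 788.80 t/yr; τ = 28660 / 788.80 = 36.33 yr.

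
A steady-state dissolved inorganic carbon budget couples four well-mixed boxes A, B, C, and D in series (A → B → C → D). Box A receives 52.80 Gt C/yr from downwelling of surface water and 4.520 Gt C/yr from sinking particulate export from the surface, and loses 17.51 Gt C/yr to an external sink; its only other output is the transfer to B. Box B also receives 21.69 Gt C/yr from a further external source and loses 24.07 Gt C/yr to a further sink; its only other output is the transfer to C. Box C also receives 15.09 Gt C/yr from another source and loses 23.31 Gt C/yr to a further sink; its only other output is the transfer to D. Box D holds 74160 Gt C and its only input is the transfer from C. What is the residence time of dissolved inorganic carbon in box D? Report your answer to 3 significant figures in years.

Box A: F(A→B) = (52.80 + 4.520) − 17.51 = 39.810 Gt C/yr.
Box B: F(B→C) = (39.810 + 21.69) − 24.07 = 37.430 Gt C/yr.
Box C: F(C→D) = (37.430 + 15.09) − 23.31 = 29.210 Gt C/yr.
Box D throughput = its input = 29.210 Gt C/yr; τ = 74160 / 29.210 = 2539 yr.

2540 yr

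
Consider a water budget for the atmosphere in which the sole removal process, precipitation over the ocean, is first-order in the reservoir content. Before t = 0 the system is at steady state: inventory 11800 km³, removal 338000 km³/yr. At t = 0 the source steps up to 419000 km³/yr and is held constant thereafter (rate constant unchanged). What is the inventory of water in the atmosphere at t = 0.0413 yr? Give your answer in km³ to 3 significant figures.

Residence time τ = M₀/F₀ = 0.03491 yr. The eventual steady state is M_∞ = M₀·(F₁/F₀) = 11800 × 419000/338000 = 14628 km³.
The anomaly ΔM(t) = M(t) − M_∞ decays as ΔM₀·e^(−t/τ) with ΔM₀ = 11800 − 14628 = −2828 km³.
At t = 0.0413 yr, e^(−t/τ) = e^(−1.183) = 0.3064, so ΔM = −866.3 km³ and M = 14628 − 866.3 = 13761 km³.

13800 km³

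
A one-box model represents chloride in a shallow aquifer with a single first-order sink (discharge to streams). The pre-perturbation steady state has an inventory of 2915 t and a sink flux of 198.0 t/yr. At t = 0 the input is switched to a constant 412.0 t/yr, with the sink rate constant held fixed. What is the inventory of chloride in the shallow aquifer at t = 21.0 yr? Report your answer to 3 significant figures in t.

5310 t

τ = M₀/F₀ = 2915/198.0 = 14.72 yr; rate constant k = 1/τ.
New steady state M_∞ = F₁/k = F₁·τ = 412.0 × 14.72 = 6065.6 t.
M(t) = M_∞ + (M₀ − M_∞)·e^(−t/τ); t/τ = 21.0/14.72 = 1.426, so e^(−t/τ) = 0.2402.
M(t) = 6065.6 − 3151 × 0.2402 = 5308.9 t.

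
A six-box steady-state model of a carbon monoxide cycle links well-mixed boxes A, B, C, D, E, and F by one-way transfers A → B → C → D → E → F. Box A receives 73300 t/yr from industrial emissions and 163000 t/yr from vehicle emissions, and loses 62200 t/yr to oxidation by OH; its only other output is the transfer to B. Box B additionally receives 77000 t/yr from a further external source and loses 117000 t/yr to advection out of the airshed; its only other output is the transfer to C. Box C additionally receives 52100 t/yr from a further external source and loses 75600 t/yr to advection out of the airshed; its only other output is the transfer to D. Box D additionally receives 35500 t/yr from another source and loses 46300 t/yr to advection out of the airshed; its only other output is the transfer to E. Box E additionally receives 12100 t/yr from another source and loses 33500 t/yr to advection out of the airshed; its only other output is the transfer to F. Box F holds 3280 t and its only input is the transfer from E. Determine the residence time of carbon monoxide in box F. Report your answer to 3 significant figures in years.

0.0418 yr

Box A: F(A→B) = (73300 + 163000) − 62200 = 174100 t/yr.
Box B: F(B→C) = (174100 + 77000) − 117000 = 134100 t/yr.
Box C: F(C→D) = (134100 + 52100) − 75600 = 110600 t/yr.
Box D: F(D→E) = (110600 + 35500) − 46300 = 99800 t/yr.
Box E: F(E→F) = (99800 + 12100) − 33500 = 78400 t/yr.
Box F throughput = its input = 78400 t/yr; τ = 3280 / 78400 = 0.04184 yr.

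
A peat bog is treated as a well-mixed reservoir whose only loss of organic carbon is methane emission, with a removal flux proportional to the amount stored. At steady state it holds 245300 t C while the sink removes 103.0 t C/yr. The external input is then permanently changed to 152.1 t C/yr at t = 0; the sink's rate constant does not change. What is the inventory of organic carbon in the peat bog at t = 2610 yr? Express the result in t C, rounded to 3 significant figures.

323000 t C

Residence time τ = M₀/F₀ = 2382 yr. The eventual steady state is M_∞ = M₀·(F₁/F₀) = 245300 × 152.1/103.0 = 362230 t C.
The anomaly ΔM(t) = M(t) − M_∞ decays as ΔM₀·e^(−t/τ) with ΔM₀ = 245300 − 362230 = −116900 t C.
At t = 2610 yr, e^(−t/τ) = e^(−1.096) = 0.3342, so ΔM = −39080 t C and M = 362230 − 39080 = 323150 t C.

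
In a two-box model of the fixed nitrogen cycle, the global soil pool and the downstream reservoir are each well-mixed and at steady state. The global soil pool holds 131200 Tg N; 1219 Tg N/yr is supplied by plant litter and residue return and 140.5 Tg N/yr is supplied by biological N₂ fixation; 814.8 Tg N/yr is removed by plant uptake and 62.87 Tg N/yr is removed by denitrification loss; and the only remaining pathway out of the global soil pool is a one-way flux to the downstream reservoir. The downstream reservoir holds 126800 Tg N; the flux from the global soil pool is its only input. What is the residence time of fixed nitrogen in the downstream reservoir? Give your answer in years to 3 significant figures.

263 yr

Balance the global soil pool: ΣF_in = 1219 + 140.5 = 1359.5 Tg N/yr.
Flux to the downstream reservoir = ΣF_in − (814.8 + 62.87) = 481.83 Tg N/yr.
At steady state the output of the downstream reservoir equals its input, 481.83 Tg N/yr.
τ = M / F = 126800 / 481.83 = 263.2 yr.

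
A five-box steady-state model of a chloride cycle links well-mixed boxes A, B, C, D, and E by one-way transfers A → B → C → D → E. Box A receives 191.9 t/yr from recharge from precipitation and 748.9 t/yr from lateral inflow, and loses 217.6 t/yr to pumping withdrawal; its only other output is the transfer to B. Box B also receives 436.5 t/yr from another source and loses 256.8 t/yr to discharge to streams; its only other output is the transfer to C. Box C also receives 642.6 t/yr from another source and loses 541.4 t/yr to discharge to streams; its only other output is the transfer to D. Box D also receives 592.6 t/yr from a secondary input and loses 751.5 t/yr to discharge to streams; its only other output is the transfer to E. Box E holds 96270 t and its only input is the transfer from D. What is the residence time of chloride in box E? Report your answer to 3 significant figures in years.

Box A: F(A→B) = (191.9 + 748.9) − 217.6 = 723.20 t/yr.
Box B: F(B→C) = (723.20 + 436.5) − 256.8 = 902.90 t/yr.
Box C: F(C→D) = (902.90 + 642.6) − 541.4 = 1004.1 t/yr.
Box D: F(D→E) = (1004.1 + 592.6) − 751.5 = 845.20 t/yr.
Box E throughput = its input = 845.20 t/yr; τ = 96270 / 845.20 = 113.9 yr.

114 yr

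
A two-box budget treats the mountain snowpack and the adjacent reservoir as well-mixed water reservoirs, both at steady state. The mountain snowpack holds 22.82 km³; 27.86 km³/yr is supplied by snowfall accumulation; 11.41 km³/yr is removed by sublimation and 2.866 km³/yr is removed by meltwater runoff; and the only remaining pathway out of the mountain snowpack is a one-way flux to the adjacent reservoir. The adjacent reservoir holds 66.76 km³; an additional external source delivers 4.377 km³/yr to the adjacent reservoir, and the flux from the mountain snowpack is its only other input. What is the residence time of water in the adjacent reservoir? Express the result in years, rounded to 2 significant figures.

3.7 yr

Balance the mountain snowpack: ΣF_in = 27.860 km³/yr.
Flux to the adjacent reservoir = ΣF_in − (11.41 + 2.866) = 13.584 km³/yr.
Total input to the adjacent reservoir = 13.584 + 4.377 = 17.961 km³/yr; at steady state this equals its total output.
τ = M / F = 66.76 / 17.961 = 3.717 yr.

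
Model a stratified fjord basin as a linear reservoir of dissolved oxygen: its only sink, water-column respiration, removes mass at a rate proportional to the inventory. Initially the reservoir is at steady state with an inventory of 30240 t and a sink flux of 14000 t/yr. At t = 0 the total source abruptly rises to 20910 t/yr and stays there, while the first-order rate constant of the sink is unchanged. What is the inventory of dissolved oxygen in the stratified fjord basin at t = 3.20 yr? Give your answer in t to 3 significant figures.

41800 t

Residence time τ = M₀/F₀ = 2.160 yr. The eventual steady state is M_∞ = M₀·(F₁/F₀) = 30240 × 20910/14000 = 45166 t.
The anomaly ΔM(t) = M(t) − M_∞ decays as ΔM₀·e^(−t/τ) with ΔM₀ = 30240 − 45166 = −14930 t.
At t = 3.20 yr, e^(−t/τ) = e^(−1.481) = 0.2273, so ΔM = −3393 t and M = 45166 − 3393 = 41773 t.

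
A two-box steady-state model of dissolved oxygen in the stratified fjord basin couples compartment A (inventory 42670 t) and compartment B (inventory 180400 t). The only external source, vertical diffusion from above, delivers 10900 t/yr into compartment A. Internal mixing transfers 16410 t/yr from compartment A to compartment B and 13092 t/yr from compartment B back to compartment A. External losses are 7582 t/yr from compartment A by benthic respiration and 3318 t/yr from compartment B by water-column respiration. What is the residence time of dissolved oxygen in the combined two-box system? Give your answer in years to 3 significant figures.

20.5 yr

Residence time in the combined system uses the total inventory and the total *external* removal — internal exchanges between the two boxes cancel.
M_total = 42670 + 180400 = 223070 t.
ΣF_external_out = 7582 + 3318 = 10900 t/yr.
τ = M_total / ΣF_ext = 223070 / 10900 = 20.47 yr.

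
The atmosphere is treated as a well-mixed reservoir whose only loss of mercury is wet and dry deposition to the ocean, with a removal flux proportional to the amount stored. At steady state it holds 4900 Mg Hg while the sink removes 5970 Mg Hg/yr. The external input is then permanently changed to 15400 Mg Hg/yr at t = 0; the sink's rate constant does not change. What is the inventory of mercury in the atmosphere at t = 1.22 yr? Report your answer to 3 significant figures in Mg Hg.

10900 Mg Hg

τ = M₀/F₀ = 4900/5970 = 0.8208 yr; rate constant k = 1/τ.
New steady state M_∞ = F₁/k = F₁·τ = 15400 × 0.8208 = 12640 Mg Hg.
M(t) = M_∞ + (M₀ − M_∞)·e^(−t/τ); t/τ = 1.22/0.8208 = 1.486, so e^(−t/τ) = 0.2262.
M(t) = 12640 − 7740 × 0.2262 = 10889 Mg Hg.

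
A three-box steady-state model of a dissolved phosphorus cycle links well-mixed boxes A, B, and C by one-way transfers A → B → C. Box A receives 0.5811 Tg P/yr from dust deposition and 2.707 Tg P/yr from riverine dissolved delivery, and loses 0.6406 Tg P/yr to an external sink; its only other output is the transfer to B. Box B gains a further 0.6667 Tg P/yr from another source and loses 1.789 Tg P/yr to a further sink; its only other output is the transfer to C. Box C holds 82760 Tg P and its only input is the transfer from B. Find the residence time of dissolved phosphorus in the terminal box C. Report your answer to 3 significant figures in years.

54300 yr

Box A: F(A→B) = (0.5811 + 2.707) − 0.6406 = 2.6475 Tg P/yr.
Box B: F(B→C) = (2.6475 + 0.6667) − 1.789 = 1.5252 Tg P/yr.
Box C throughput = its input = 1.5252 Tg P/yr; τ = 82760 / 1.5252 = 54260 yr.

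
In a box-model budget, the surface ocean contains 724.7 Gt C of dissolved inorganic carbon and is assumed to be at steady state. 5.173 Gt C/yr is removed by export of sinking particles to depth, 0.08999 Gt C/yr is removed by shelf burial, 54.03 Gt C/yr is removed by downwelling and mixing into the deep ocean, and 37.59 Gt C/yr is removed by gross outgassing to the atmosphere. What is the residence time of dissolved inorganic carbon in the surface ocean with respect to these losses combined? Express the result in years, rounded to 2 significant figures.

Total removal = 5.173 + 0.08999 + 54.03 + 37.59 = 96.883 Gt C/yr.
τ = M / ΣF_out = 724.7 / 96.883 = 7.480 yr.

7.5 yr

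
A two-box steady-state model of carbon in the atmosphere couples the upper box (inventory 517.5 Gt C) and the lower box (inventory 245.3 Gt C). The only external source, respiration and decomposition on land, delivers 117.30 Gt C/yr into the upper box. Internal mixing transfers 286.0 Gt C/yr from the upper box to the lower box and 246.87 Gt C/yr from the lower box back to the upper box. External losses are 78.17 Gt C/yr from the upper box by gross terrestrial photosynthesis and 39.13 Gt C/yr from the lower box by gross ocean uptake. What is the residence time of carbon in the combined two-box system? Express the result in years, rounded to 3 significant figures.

Treat the two boxes together as one reservoir: the mixing fluxes between them are internal recycling, so τ = ΣM / Σ(external losses).
M_total = 517.5 + 245.3 = 762.80 Gt C.
ΣF_external_out = 78.17 + 39.13 = 117.30 Gt C/yr.
τ = M_total / ΣF_ext = 762.80 / 117.30 = 6.503 yr.

6.50 yr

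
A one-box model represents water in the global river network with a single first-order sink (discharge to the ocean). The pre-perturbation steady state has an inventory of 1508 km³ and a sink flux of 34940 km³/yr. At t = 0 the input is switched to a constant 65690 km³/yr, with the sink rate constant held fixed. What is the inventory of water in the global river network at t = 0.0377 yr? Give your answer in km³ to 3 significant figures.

The sink rate constant is k = F₀/M₀ = 34940/1508 = 23.17 yr⁻¹.
Solving dM/dt = F₁ − kM with M(0) = M₀ gives M(t) = F₁/k + (M₀ − F₁/k)·e^(−kt).
F₁/k = 65690/23.17 = 2835.2 km³; kt = 23.17 × 0.0377 = 0.8735, e^(−kt) = 0.4175.
M(0.0377) = 2835.2 + (1508 − 2835.2) × 0.4175 = 2835.2 − 554.1 = 2281.1 km³.

2280 km³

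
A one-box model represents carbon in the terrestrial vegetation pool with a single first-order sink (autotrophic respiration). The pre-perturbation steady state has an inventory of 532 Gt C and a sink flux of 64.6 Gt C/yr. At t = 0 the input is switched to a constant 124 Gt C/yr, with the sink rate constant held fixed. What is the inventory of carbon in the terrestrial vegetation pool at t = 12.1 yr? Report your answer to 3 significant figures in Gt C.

909 Gt C

τ = M₀/F₀ = 532/64.6 = 8.235 yr; rate constant k = 1/τ.
New steady state M_∞ = F₁/k = F₁·τ = 124 × 8.235 = 1021.2 Gt C.
M(t) = M_∞ + (M₀ − M_∞)·e^(−t/τ); t/τ = 12.1/8.235 = 1.469, so e^(−t/τ) = 0.2301.
M(t) = 1021.2 − 489.2 × 0.2301 = 908.62 Gt C.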